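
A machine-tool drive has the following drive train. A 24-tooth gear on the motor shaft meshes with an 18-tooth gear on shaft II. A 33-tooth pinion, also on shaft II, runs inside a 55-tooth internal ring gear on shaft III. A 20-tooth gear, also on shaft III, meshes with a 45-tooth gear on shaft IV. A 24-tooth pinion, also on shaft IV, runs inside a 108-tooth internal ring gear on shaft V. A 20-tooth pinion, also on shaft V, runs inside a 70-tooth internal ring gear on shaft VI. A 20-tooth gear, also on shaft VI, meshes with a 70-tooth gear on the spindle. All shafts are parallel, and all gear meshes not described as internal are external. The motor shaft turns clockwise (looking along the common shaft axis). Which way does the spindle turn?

the motor shaft → shaft II: external mesh, 1 reversal → CCW.
shaft II → shaft III: internal mesh, same direction → CCW.
shaft III → shaft IV: external mesh, 1 reversal → CW.
shaft IV → shaft V: internal mesh, same direction → CW.
shaft V → shaft VI: internal mesh, same direction → CW.
shaft VI → the spindle: external mesh, 1 reversal → CCW.
3 reversals in total — an odd number — so the spindle turns opposite to the motor shaft.

anticlockwise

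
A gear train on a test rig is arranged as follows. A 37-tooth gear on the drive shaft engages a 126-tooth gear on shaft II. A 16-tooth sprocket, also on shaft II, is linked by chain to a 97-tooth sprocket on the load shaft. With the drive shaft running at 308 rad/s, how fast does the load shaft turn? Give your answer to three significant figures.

14.9 rad/s

the drive shaft → shaft II (gear mesh, 126/37): 308 ÷ 3.4054 = 90.444 rad/s
shaft II → the load shaft (chain, 97/16): 90.444 ÷ 6.0625 = 14.919 rad/s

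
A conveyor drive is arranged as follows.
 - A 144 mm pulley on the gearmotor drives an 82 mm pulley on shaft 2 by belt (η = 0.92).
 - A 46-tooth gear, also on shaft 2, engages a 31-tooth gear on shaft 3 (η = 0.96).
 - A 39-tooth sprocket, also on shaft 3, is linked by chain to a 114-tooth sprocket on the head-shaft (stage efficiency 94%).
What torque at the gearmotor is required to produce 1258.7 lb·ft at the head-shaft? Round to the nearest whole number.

Overall ratio R = 0.56944 × 0.67391 × 2.9231 = 1.1217; overall efficiency η = 0.92 × 0.96 × 0.94 = 0.8302.
Input torque = output torque / (R × η) = 1258.7 / (1.1217 × 0.8302) = 1351.6 lb·ft.

1352 lb·ft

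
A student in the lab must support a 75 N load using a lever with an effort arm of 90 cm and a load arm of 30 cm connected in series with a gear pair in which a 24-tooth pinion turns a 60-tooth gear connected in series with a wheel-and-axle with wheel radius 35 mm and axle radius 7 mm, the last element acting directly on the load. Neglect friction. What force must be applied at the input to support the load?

2 N

Lever MA = effort arm / load arm = 90/30 = 3.
Gear pair MA = 60/24 = 2.5.
Wheel-and-axle MA = R/r = 35/7 = 5.
Combined ideal MA = 3 × 2.5 × 5 = 37.5.
Effort = load / MA = 75 / 37.5 = 2 N.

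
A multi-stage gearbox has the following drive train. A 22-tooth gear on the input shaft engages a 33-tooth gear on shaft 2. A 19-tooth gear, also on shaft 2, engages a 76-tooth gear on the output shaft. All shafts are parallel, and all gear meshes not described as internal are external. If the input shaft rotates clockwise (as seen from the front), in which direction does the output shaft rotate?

the input shaft → shaft 2: external mesh, 1 reversal → CCW.
shaft 2 → the output shaft: external mesh, 1 reversal → CW.
2 reversals in total — an even number — so the output shaft turns the same way as the input shaft.

clockwise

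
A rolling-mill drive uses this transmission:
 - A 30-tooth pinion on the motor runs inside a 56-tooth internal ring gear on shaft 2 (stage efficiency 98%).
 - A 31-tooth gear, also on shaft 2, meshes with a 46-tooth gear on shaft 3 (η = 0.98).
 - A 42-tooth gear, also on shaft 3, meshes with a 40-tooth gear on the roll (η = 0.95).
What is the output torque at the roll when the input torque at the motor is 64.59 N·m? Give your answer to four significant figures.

After the internal gear (56/30): 64.59 × 1.8667 × 0.98 = 118.16 N·m
After the gear mesh (46/31): 118.16 × 1.4839 × 0.98 = 171.82 N·m
After the gear mesh (40/42): 171.82 × 0.95238 × 0.95 = 155.46 N·m

155.5 N·m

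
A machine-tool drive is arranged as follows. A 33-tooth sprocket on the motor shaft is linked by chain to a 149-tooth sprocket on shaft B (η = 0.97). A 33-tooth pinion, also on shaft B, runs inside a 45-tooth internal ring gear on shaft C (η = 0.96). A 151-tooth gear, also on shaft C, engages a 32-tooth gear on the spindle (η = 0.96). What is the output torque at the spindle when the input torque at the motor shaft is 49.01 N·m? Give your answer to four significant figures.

57.17 N·m

After the chain (149/33): 49.01 × 4.5152 × 0.97 = 214.65 N·m
After the internal gear (45/33): 214.65 × 1.3636 × 0.96 = 280.99 N·m
After the gear mesh (32/151): 280.99 × 0.21192 × 0.96 = 57.167 N·m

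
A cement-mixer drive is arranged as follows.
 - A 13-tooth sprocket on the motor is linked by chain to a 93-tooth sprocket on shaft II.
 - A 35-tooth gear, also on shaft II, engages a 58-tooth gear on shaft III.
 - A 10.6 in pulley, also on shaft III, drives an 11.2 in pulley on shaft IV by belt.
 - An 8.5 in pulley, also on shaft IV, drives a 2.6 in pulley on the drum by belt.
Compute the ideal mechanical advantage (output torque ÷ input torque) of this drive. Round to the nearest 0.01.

Each stage contributes driven/driver: chain 93/13 = 7.1538, gear mesh 58/35 = 1.6571, belt 11.2/10.6 = 1.0566, belt 2.6/8.5 = 0.30588.
Overall: 7.1538 × 1.6571 × 1.0566 × 0.30588 = 3.8315.

3.83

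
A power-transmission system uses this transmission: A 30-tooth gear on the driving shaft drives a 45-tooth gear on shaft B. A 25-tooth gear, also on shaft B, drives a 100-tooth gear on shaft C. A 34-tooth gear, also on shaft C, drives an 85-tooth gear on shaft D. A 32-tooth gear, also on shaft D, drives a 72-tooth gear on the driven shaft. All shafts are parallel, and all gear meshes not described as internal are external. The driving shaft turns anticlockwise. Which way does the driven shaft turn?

the driving shaft → shaft B: external mesh, 1 reversal → CW.
shaft B → shaft C: external mesh, 1 reversal → CCW.
shaft C → shaft D: external mesh, 1 reversal → CW.
shaft D → the driven shaft: external mesh, 1 reversal → CCW.
4 reversals in total — an even number — so the driven shaft turns the same way as the driving shaft.

anticlockwise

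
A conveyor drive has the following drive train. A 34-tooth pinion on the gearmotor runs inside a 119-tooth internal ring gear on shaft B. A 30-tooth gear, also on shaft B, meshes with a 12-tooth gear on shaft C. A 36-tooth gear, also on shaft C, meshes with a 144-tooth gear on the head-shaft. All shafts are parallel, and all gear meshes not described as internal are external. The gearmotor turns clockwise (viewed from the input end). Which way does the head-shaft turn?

clockwise

the gearmotor → shaft B: internal mesh, same direction → CW.
shaft B → shaft C: external mesh, 1 reversal → CCW.
shaft C → the head-shaft: external mesh, 1 reversal → CW.
2 reversals in total — an even number — so the head-shaft turns the same way as the gearmotor.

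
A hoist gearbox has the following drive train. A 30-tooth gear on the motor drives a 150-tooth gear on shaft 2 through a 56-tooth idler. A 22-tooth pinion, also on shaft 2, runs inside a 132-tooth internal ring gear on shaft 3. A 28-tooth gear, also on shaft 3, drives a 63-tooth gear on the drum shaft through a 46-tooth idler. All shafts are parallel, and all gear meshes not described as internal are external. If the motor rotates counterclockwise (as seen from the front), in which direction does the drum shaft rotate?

counterclockwise

the motor → shaft 2: driver → idler → driven is 2 external meshes, 2 reversals → CCW.
shaft 2 → shaft 3: internal mesh, same direction → CCW.
shaft 3 → the drum shaft: driver → idler → driven is 2 external meshes, 2 reversals → CCW.
4 reversals in total — an even number — so the drum shaft turns the same way as the motor.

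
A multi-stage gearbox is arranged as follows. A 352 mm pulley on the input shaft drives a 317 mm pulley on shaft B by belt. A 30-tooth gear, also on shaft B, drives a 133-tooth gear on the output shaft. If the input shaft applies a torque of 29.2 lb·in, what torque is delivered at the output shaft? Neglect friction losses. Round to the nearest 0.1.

belt 317/352 = 0.90057 → τ = 29.2·0.90057 = 26.297 lb·in
gear mesh 133/30 = 4.4333 → τ = 26.297·4.4333 = 116.58 lb·in

116.6 lb·in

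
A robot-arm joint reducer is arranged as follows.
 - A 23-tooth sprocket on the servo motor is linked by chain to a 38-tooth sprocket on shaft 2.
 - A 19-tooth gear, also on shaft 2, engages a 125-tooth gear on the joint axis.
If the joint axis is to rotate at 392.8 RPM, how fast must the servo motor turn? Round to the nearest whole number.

4270 RPM

Overall ratio R = 1.6522 × 6.5789 = 10.87.
Required input speed = output speed × R = 392.8 × 10.87 = 4269.6 RPM.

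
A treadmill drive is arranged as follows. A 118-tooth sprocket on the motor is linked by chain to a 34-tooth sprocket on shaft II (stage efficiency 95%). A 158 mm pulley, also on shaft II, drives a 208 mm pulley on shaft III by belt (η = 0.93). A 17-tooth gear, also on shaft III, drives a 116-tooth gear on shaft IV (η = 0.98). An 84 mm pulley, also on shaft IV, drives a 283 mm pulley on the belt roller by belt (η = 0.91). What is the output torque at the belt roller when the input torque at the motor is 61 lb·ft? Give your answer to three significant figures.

After the chain (34/118): 61 × 0.28814 × 0.95 = 16.697 lb·ft
After the belt (208/158): 16.697 × 1.3165 × 0.93 = 20.443 lb·ft
After the gear mesh (116/17): 20.443 × 6.8235 × 0.98 = 136.7 lb·ft
After the belt (283/84): 136.7 × 3.369 × 0.91 = 419.11 lb·ft

419 lb·ft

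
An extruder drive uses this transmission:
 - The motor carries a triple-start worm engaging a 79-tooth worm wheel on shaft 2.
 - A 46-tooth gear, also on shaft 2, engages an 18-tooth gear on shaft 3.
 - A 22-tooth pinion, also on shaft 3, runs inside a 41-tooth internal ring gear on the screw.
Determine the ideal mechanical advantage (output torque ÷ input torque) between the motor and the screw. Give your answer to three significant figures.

Each stage contributes driven/driver: worm 79/3 = 26.333, gear mesh 18/46 = 0.3913, internal gear 41/22 = 1.8636.
Overall: 26.333 × 0.3913 × 1.8636 = 19.204.

19.2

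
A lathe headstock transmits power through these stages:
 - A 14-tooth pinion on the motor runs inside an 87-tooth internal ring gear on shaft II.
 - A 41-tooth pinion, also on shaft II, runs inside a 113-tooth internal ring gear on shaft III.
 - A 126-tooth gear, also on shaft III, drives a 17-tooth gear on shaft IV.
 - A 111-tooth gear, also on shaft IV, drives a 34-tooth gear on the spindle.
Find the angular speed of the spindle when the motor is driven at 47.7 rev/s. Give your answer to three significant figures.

Internal gear: ratio = 87/14 = 6.2143, so shaft II turns at 47.7 / 6.2143 = 7.6759 rev/s.
Internal gear: ratio = 113/41 = 2.7561, so shaft III turns at 7.6759 / 2.7561 = 2.785 rev/s.
Gear mesh: ratio = 17/126 = 0.13492, so shaft IV turns at 2.785 / 0.13492 = 20.642 rev/s.
Gear mesh: ratio = 34/111 = 0.30631, so the spindle turns at 20.642 / 0.30631 = 67.39 rev/s.

67.4 rev/s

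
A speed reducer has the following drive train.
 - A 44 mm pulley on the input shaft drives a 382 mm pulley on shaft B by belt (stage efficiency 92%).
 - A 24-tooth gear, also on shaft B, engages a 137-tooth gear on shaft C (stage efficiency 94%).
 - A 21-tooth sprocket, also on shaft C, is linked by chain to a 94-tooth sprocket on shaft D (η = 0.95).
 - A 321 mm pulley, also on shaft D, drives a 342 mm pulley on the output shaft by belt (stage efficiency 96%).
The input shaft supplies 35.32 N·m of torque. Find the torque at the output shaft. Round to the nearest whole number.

6584 N·m

belt 382/44 = 8.6818 → τ = 35.32·8.6818·0.92 = 282.11 N·m
gear mesh 137/24 = 5.7083 → τ = 282.11·5.7083·0.94 = 1513.8 N·m
chain 94/21 = 4.4762 → τ = 1513.8·4.4762·0.95 = 6437.1 N·m
belt 342/321 = 1.0654 → τ = 6437.1·1.0654·0.96 = 6583.9 N·m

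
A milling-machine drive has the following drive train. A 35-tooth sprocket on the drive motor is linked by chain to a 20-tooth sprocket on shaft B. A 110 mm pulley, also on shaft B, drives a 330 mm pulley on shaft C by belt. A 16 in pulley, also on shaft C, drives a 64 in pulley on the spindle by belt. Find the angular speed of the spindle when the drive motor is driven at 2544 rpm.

the drive motor → shaft B (chain, 20/35): 2544 ÷ 0.57143 = 4452 rpm
shaft B → shaft C (belt, 330/110): 4452 ÷ 3 = 1484 rpm
shaft C → the spindle (belt, 64/16): 1484 ÷ 4 = 371 rpm

371 rpm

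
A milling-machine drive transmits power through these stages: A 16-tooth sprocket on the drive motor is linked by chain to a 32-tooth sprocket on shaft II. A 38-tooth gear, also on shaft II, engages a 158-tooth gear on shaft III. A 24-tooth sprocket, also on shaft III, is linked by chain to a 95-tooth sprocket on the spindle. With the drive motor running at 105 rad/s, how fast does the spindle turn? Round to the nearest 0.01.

3.19 rad/s

chain 32/16 = 2 → 105/2 = 52.5 rad/s
gear mesh 158/38 = 4.1579 → 52.5/4.1579 = 12.627 rad/s
chain 95/24 = 3.9583 → 12.627/3.9583 = 3.1899 rad/s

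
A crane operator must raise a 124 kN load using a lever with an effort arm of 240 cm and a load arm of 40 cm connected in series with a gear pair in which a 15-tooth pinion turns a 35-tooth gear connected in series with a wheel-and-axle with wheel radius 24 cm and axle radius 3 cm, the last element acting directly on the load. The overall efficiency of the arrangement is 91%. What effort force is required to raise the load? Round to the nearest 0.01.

1.22 kN

Lever MA = effort arm / load arm = 240/40 = 6.
Gear pair MA = 35/15 = 2.3333.
Wheel-and-axle MA = R/r = 24/3 = 8.
Combined ideal MA = 6 × 2.3333 × 8 = 112.
Actual MA = 112 × 0.91 = 101.92.
Effort = load / actual MA = 124 / 101.92 = 1.2166 kN.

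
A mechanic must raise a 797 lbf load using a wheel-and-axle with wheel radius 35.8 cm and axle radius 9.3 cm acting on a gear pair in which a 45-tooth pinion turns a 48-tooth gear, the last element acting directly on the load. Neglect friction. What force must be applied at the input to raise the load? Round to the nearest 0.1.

194.1 lbf

Wheel-and-axle MA = R/r = 35.8/9.3 = 3.8495.
Gear pair MA = 48/45 = 1.0667.
Combined ideal MA = 3.8495 × 1.0667 = 4.1061.
Effort = load / MA = 797 / 4.1061 = 194.1 lbf.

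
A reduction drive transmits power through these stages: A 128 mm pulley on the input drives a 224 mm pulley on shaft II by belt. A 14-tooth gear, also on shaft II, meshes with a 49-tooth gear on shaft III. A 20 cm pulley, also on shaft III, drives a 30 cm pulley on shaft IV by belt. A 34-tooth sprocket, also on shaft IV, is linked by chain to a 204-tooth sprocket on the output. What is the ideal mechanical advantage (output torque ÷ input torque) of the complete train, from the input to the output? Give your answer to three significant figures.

Each stage contributes driven/driver: belt 224/128 = 1.75, gear mesh 49/14 = 3.5, belt 30/20 = 1.5, chain 204/34 = 6.
Overall: 1.75 × 3.5 × 1.5 × 6 = 55.125.

55.1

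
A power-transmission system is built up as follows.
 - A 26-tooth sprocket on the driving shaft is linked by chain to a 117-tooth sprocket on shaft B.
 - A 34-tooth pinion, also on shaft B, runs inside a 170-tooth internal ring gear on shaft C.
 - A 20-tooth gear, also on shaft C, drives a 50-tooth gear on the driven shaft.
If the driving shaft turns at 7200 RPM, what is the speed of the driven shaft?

chain 117/26 = 4.5 → 7200/4.5 = 1600 RPM
internal gear 170/34 = 5 → 1600/5 = 320 RPM
gear mesh 50/20 = 2.5 → 320/2.5 = 128 RPM

128 RPM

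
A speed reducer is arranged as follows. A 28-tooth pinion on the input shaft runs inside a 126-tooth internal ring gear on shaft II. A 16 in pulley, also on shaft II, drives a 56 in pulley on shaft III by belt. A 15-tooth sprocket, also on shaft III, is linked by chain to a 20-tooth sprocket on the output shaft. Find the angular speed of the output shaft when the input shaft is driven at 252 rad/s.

12 rad/s

the input shaft → shaft II (internal gear, 126/28): 252 ÷ 4.5 = 56 rad/s
shaft II → shaft III (belt, 56/16): 56 ÷ 3.5 = 16 rad/s
shaft III → the output shaft (chain, 20/15): 16 ÷ 1.3333 = 12 rad/s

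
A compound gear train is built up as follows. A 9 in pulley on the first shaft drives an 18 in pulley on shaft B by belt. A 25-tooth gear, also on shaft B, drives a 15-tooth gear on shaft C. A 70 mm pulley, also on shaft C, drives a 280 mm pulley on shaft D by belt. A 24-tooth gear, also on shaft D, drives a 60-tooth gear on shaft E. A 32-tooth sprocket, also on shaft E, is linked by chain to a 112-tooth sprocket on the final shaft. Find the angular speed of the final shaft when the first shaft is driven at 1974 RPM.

47 RPM

Belt: ratio = 18/9 = 2, so shaft B turns at 1974 / 2 = 987 RPM.
Gear mesh: ratio = 15/25 = 0.6, so shaft C turns at 987 / 0.6 = 1645 RPM.
Belt: ratio = 280/70 = 4, so shaft D turns at 1645 / 4 = 411.25 RPM.
Gear mesh: ratio = 60/24 = 2.5, so shaft E turns at 411.25 / 2.5 = 164.5 RPM.
Chain: ratio = 112/32 = 3.5, so the final shaft turns at 164.5 / 3.5 = 47 RPM.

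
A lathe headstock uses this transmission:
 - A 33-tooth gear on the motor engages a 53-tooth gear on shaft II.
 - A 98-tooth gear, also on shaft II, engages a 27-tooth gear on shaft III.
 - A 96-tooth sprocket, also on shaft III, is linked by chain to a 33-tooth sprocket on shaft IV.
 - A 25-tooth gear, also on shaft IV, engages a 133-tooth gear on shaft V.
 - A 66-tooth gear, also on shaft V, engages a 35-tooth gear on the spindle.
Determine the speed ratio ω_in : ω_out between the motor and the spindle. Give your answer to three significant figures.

Each stage contributes driven/driver: gear mesh 53/33 = 1.6061, gear mesh 27/98 = 0.27551, chain 33/96 = 0.34375, gear mesh 133/25 = 5.32, gear mesh 35/66 = 0.5303.
Overall: 1.6061 × 0.27551 × 0.34375 × 5.32 × 0.5303 = 0.42912.

0.429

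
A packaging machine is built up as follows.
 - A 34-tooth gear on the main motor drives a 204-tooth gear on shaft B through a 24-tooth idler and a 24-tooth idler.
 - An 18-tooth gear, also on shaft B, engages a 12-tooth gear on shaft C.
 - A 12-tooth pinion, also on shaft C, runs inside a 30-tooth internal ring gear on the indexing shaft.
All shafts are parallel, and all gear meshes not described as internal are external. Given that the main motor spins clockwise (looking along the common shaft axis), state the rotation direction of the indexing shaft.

clockwise

the main motor → shaft B: driver → idler → idler → driven is 3 external meshes, 3 reversals → CCW.
shaft B → shaft C: external mesh, 1 reversal → CW.
shaft C → the indexing shaft: internal mesh, same direction → CW.
4 reversals in total — an even number — so the indexing shaft turns the same way as the main motor.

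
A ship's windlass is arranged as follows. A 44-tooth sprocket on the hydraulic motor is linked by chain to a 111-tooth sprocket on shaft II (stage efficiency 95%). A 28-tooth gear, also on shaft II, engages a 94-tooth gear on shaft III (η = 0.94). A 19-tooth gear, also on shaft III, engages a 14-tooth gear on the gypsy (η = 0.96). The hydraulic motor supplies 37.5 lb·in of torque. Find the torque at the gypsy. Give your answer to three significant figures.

201 lb·in

chain 111/44 = 2.5227 → τ = 37.5·2.5227·0.95 = 89.872 lb·in
gear mesh 94/28 = 3.3571 → τ = 89.872·3.3571·0.94 = 283.61 lb·in
gear mesh 14/19 = 0.73684 → τ = 283.61·0.73684·0.96 = 200.62 lb·in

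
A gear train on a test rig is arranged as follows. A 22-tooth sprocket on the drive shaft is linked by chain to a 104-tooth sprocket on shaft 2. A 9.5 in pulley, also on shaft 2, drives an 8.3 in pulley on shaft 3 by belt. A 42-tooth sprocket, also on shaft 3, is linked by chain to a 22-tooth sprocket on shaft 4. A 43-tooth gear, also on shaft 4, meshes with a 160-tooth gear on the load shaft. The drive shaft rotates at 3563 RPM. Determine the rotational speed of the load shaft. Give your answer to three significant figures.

the drive shaft → shaft 2 (chain, 104/22): 3563 ÷ 4.7273 = 753.71 RPM
shaft 2 → shaft 3 (belt, 8.3/9.5): 753.71 ÷ 0.87368 = 862.68 RPM
shaft 3 → shaft 4 (chain, 22/42): 862.68 ÷ 0.52381 = 1646.9 RPM
shaft 4 → the load shaft (gear mesh, 160/43): 1646.9 ÷ 3.7209 = 442.61 RPM

443 RPM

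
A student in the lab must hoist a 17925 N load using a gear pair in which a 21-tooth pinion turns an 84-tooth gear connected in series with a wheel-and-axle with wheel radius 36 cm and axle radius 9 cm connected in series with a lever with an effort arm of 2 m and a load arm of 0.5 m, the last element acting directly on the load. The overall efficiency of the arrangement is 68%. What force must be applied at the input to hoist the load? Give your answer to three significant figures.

412 N

Gear pair MA = 84/21 = 4.
Wheel-and-axle MA = R/r = 36/9 = 4.
Lever MA = effort arm / load arm = 2/0.5 = 4.
Combined ideal MA = 4 × 4 × 4 = 64.
Actual MA = 64 × 0.68 = 43.52.
Effort = load / actual MA = 17925 / 43.52 = 411.88 N.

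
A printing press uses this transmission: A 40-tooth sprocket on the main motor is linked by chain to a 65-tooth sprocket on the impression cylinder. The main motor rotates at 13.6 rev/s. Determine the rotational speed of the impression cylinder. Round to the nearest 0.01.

the main motor → the impression cylinder (chain, 65/40): 13.6 ÷ 1.625 = 8.3692 rev/s

8.37 rev/s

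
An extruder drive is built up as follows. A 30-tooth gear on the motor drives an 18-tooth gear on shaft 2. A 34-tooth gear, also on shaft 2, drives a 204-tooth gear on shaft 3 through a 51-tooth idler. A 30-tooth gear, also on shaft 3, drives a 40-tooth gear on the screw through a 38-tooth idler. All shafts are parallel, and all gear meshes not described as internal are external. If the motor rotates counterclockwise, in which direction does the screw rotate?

clockwise

the motor → shaft 2: external mesh, 1 reversal → CW.
shaft 2 → shaft 3: driver → idler → driven is 2 external meshes, 2 reversals → CW.
shaft 3 → the screw: driver → idler → driven is 2 external meshes, 2 reversals → CW.
5 reversals in total — an odd number — so the screw turns opposite to the motor.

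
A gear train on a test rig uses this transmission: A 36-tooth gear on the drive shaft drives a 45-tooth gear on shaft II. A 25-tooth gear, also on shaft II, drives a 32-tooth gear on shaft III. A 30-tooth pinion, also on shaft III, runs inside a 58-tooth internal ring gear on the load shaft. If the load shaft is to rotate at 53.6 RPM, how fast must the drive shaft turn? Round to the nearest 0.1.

165.8 RPM

Overall ratio R = 1.25 × 1.28 × 1.9333 = 3.0933.
Required input speed = output speed × R = 53.6 × 3.0933 = 165.8 RPM.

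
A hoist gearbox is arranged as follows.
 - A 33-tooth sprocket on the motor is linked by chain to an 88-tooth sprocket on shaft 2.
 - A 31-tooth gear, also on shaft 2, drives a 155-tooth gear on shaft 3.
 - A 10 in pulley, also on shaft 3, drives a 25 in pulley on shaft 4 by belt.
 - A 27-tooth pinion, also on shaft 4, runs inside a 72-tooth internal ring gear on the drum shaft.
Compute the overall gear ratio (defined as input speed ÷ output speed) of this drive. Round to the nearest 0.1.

88.9

Each stage contributes driven/driver: chain 88/33 = 2.6667, gear mesh 155/31 = 5, belt 25/10 = 2.5, internal gear 72/27 = 2.6667.
Overall: 2.6667 × 5 × 2.5 × 2.6667 = 88.889.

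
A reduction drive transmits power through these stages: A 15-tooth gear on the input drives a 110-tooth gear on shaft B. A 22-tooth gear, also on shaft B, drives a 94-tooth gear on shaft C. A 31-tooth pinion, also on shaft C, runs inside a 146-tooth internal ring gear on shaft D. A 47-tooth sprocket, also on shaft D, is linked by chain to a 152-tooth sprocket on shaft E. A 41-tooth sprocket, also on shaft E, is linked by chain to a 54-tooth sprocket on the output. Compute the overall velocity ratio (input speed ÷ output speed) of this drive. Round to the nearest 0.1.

Each stage contributes driven/driver: gear mesh 110/15 = 7.3333, gear mesh 94/22 = 4.2727, internal gear 146/31 = 4.7097, chain 152/47 = 3.234, chain 54/41 = 1.3171.
Overall: 7.3333 × 4.2727 × 4.7097 × 3.234 × 1.3171 = 628.57.

628.6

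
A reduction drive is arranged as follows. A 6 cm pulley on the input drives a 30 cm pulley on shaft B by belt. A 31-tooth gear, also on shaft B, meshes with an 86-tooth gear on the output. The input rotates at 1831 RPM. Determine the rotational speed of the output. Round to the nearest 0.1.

132.0 RPM

belt 30/6 = 5 → 1831/5 = 366.2 RPM
gear mesh 86/31 = 2.7742 → 366.2/2.7742 = 132 RPM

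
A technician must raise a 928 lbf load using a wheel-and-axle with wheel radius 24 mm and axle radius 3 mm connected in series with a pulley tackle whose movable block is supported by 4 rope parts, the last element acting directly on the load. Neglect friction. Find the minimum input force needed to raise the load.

Wheel-and-axle MA = R/r = 24/3 = 8.
Block-and-tackle MA = number of supporting rope parts = 4.
Combined ideal MA = 8 × 4 = 32.
Effort = load / MA = 928 / 32 = 29 lbf.

29 lbf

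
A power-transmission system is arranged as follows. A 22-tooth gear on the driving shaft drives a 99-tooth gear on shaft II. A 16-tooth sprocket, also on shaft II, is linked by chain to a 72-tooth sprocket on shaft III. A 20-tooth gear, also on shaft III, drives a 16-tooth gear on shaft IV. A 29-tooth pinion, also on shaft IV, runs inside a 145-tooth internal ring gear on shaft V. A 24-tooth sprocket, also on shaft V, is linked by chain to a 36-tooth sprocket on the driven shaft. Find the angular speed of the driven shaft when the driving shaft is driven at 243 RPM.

2 RPM

gear mesh 99/22 = 4.5 → 243/4.5 = 54 RPM
chain 72/16 = 4.5 → 54/4.5 = 12 RPM
gear mesh 16/20 = 0.8 → 12/0.8 = 15 RPM
internal gear 145/29 = 5 → 15/5 = 3 RPM
chain 36/24 = 1.5 → 3/1.5 = 2 RPM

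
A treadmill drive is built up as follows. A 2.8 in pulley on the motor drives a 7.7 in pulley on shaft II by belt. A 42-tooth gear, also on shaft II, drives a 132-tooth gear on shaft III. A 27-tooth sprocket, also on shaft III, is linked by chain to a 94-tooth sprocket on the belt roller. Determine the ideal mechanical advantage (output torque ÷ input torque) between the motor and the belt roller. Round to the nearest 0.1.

30.1

Each stage contributes driven/driver: belt 7.7/2.8 = 2.75, gear mesh 132/42 = 3.1429, chain 94/27 = 3.4815.
Overall: 2.75 × 3.1429 × 3.4815 = 30.09.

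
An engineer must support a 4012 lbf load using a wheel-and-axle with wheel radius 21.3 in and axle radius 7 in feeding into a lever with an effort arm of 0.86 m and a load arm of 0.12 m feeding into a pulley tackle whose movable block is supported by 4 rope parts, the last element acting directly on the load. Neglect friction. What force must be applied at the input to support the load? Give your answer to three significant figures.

46.0 lbf

Wheel-and-axle MA = R/r = 21.3/7 = 3.0429.
Lever MA = effort arm / load arm = 0.86/0.12 = 7.1667.
Block-and-tackle MA = number of supporting rope parts = 4.
Combined ideal MA = 3.0429 × 7.1667 × 4 = 87.229.
Effort = load / MA = 4012 / 87.229 = 45.994 lbf.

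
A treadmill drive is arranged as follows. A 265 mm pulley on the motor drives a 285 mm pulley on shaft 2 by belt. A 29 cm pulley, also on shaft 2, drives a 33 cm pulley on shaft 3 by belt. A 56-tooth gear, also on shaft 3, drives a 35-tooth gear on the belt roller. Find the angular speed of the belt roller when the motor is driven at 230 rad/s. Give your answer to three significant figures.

belt 285/265 = 1.0755 → 230/1.0755 = 213.86 rad/s
belt 33/29 = 1.1379 → 213.86/1.1379 = 187.94 rad/s
gear mesh 35/56 = 0.625 → 187.94/0.625 = 300.7 rad/s

301 rad/s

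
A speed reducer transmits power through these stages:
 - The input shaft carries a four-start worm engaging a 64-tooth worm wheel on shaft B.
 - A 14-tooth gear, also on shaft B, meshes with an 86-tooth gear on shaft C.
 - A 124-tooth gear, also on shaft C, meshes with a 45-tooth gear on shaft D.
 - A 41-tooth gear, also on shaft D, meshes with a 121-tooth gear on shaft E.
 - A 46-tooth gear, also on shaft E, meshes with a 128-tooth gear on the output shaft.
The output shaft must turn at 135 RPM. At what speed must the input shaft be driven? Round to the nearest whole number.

39543 RPM

Overall ratio R = 16 × 6.1429 × 0.3629 × 2.9512 × 2.7826 = 292.91.
Required input speed = output speed × R = 135 × 292.91 = 39543 RPM.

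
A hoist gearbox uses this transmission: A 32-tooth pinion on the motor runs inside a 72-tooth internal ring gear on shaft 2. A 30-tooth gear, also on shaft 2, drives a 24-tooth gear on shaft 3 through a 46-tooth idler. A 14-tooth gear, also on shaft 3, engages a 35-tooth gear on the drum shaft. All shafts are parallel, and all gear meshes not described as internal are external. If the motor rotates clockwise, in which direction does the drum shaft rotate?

counterclockwise

the motor → shaft 2: internal mesh, same direction → CW.
shaft 2 → shaft 3: driver → idler → driven is 2 external meshes, 2 reversals → CW.
shaft 3 → the drum shaft: external mesh, 1 reversal → CCW.
3 reversals in total — an odd number — so the drum shaft turns opposite to the motor.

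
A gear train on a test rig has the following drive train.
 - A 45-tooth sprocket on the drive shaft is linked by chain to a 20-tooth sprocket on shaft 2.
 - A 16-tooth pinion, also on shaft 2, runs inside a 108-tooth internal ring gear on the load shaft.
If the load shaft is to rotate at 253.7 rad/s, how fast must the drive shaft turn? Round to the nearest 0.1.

761.1 rad/s

Overall ratio R = 0.44444 × 6.75 = 3.
Required input speed = output speed × R = 253.7 × 3 = 761.1 rad/s.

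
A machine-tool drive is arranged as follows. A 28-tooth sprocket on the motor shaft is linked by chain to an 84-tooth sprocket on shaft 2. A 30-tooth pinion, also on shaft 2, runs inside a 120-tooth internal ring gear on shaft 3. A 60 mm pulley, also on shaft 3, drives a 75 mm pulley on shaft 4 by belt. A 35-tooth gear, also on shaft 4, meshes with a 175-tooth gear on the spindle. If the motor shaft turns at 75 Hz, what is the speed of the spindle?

the motor shaft → shaft 2 (chain, 84/28): 75 ÷ 3 = 25 Hz
shaft 2 → shaft 3 (internal gear, 120/30): 25 ÷ 4 = 6.25 Hz
shaft 3 → shaft 4 (belt, 75/60): 6.25 ÷ 1.25 = 5 Hz
shaft 4 → the spindle (gear mesh, 175/35): 5 ÷ 5 = 1 Hz

1 Hz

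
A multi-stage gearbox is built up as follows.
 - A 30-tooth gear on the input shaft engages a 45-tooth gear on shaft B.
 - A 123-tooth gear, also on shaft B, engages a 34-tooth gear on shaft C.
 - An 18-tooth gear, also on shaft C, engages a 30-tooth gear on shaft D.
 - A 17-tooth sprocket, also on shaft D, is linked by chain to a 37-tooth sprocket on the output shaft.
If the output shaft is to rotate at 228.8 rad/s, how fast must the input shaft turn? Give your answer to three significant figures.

Overall ratio R = 1.5 × 0.27642 × 1.6667 × 2.1765 = 1.5041.
Required input speed = output speed × R = 228.8 × 1.5041 = 344.13 rad/s.

344 rad/s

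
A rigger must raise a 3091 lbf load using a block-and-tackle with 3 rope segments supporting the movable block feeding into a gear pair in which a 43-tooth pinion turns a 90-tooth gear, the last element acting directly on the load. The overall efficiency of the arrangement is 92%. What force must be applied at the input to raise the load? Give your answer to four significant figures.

535.1 lbf

Block-and-tackle MA = number of supporting rope parts = 3.
Gear pair MA = 90/43 = 2.093.
Combined ideal MA = 3 × 2.093 = 6.2791.
Actual MA = 6.2791 × 0.92 = 5.7767.
Effort = load / actual MA = 3091 / 5.7767 = 535.08 lbf.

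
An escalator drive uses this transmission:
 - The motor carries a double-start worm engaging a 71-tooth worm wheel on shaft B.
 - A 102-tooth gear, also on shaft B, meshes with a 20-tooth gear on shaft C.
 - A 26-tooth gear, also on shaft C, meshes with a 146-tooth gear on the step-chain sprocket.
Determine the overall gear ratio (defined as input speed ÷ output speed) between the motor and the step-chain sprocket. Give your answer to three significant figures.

Each stage contributes driven/driver: worm 71/2 = 35.5, gear mesh 20/102 = 0.19608, gear mesh 146/26 = 5.6154.
Overall: 35.5 × 0.19608 × 5.6154 = 39.087.

39.1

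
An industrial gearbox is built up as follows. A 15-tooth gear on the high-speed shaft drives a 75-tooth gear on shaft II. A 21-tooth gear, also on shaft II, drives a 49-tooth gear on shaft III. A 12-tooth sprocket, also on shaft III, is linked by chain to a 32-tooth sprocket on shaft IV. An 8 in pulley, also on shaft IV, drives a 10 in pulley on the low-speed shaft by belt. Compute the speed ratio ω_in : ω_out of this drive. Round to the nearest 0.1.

Each stage contributes driven/driver: gear mesh 75/15 = 5, gear mesh 49/21 = 2.3333, chain 32/12 = 2.6667, belt 10/8 = 1.25.
Overall: 5 × 2.3333 × 2.6667 × 1.25 = 38.889.

38.9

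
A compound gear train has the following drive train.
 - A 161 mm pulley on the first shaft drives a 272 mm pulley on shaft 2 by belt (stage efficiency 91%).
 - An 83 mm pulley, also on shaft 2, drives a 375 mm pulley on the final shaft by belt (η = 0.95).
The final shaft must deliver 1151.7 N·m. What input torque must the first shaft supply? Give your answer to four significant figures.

174.5 N·m

Overall ratio R = 1.6894 × 4.5181 = 7.633; overall efficiency η = 0.91 × 0.95 = 0.8645.
Input torque = output torque / (R × η) = 1151.7 / (7.633 × 0.8645) = 174.53 N·m.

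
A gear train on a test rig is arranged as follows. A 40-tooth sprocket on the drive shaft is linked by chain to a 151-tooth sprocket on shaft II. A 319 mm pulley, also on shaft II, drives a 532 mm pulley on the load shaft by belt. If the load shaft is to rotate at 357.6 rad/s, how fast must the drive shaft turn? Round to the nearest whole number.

Overall ratio R = 3.775 × 1.6677 = 6.2956.
Required input speed = output speed × R = 357.6 × 6.2956 = 2251.3 rad/s.

2251 rad/s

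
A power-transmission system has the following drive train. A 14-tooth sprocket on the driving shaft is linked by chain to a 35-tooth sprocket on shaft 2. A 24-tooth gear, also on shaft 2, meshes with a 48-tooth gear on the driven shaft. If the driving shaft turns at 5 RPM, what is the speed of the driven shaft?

1 RPM

Chain: ratio = 35/14 = 2.5, so shaft 2 turns at 5 / 2.5 = 2 RPM.
Gear mesh: ratio = 48/24 = 2, so the driven shaft turns at 2 / 2 = 1 RPM.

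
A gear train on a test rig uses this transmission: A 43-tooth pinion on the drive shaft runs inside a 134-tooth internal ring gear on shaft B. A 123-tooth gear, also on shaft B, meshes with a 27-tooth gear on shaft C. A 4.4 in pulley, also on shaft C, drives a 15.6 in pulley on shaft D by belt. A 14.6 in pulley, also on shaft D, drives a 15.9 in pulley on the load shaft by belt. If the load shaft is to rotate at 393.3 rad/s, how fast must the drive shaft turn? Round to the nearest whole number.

1039 rad/s

Overall ratio R = 3.1163 × 0.21951 × 3.5455 × 1.089 = 2.6413.
Required input speed = output speed × R = 393.3 × 2.6413 = 1038.8 rad/s.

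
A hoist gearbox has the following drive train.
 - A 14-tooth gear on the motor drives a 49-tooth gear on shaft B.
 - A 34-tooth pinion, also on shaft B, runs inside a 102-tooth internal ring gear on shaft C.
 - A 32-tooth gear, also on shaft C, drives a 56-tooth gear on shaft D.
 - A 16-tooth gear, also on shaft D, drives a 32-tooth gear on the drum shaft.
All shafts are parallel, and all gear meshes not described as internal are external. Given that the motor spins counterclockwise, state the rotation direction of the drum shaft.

the motor → shaft B: external mesh, 1 reversal → CW.
shaft B → shaft C: internal mesh, same direction → CW.
shaft C → shaft D: external mesh, 1 reversal → CCW.
shaft D → the drum shaft: external mesh, 1 reversal → CW.
3 reversals in total — an odd number — so the drum shaft turns opposite to the motor.

clockwise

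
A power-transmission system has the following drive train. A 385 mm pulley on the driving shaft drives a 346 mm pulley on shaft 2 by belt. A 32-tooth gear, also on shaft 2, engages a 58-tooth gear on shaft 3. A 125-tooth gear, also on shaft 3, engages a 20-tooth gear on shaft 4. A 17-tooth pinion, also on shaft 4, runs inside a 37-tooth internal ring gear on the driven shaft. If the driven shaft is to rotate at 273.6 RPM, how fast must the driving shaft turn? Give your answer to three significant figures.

Overall ratio R = 0.8987 × 1.8125 × 0.16 × 2.1765 = 0.56724.
Required input speed = output speed × R = 273.6 × 0.56724 = 155.2 RPM.

155 RPM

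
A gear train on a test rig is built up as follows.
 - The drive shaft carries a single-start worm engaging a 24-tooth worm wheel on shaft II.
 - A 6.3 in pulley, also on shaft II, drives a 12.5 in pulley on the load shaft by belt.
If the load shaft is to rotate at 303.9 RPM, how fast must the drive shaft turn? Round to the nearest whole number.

Overall ratio R = 24 × 1.9841 = 47.619.
Required input speed = output speed × R = 303.9 × 47.619 = 14471 RPM.

14471 RPM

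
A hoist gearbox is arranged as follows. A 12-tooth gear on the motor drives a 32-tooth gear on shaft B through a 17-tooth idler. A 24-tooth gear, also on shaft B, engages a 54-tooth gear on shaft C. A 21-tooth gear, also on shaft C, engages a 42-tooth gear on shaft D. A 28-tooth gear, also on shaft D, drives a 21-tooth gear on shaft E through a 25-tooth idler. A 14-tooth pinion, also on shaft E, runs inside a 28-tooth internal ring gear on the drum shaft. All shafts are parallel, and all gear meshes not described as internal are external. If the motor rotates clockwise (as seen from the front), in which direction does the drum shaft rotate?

the motor → shaft B: driver → idler → driven is 2 external meshes, 2 reversals → CW.
shaft B → shaft C: external mesh, 1 reversal → CCW.
shaft C → shaft D: external mesh, 1 reversal → CW.
shaft D → shaft E: driver → idler → driven is 2 external meshes, 2 reversals → CW.
shaft E → the drum shaft: internal mesh, same direction → CW.
6 reversals in total — an even number — so the drum shaft turns the same way as the motor.

clockwise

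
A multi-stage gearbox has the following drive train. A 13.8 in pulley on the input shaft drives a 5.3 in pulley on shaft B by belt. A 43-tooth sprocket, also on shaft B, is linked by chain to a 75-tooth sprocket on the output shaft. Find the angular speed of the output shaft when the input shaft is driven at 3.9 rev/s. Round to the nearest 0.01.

5.82 rev/s

the input shaft → shaft B (belt, 5.3/13.8): 3.9 ÷ 0.38406 = 10.155 rev/s
shaft B → the output shaft (chain, 75/43): 10.155 ÷ 1.7442 = 5.822 rev/s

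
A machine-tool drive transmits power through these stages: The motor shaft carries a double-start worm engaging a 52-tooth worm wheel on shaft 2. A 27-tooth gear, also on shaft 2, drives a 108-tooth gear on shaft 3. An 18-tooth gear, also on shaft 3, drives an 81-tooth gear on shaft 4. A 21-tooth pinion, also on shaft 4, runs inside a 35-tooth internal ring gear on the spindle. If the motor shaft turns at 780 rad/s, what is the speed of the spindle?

the motor shaft → shaft 2 (worm, 52/2): 780 ÷ 26 = 30 rad/s
shaft 2 → shaft 3 (gear mesh, 108/27): 30 ÷ 4 = 7.5 rad/s
shaft 3 → shaft 4 (gear mesh, 81/18): 7.5 ÷ 4.5 = 1.6667 rad/s
shaft 4 → the spindle (internal gear, 35/21): 1.6667 ÷ 1.6667 = 1 rad/s

1 rad/s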